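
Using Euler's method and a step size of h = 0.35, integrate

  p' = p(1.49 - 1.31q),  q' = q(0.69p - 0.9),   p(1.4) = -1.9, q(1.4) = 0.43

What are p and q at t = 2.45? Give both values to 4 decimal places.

-5.6415, -0.0016

Euler on (p,q): p_{n+1} = p_n + h·p', q_{n+1} = q_n + h·q'.
1.400000: (-1.900000, 0.430000); f=(-1.760730, -0.950730) → (-2.516255, 0.097245)
1.750000: (-2.516255, 0.097245); f=(-3.428674, -0.256358) → (-3.716291, 0.007519)
2.100000: (-3.716291, 0.007519); f=(-5.500667, -0.026049) → (-5.641525, -0.001598)
(p(2.45), q(2.45)) ≈ (-5.6415, -0.0016)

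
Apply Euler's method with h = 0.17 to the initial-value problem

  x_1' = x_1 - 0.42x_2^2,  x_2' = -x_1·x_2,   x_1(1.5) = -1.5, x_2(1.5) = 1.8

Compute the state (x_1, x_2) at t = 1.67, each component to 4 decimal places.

Euler on (x_1,x_2): x_1_{n+1} = x_1_n + h·x_1', x_2_{n+1} = x_2_n + h·x_2'.
1.500000: (-1.500000, 1.800000); f=(-2.860800, 2.700000) → (-1.986336, 2.259000)
(x_1(1.67), x_2(1.67)) ≈ (-1.9863, 2.2590)

-1.9863, 2.2590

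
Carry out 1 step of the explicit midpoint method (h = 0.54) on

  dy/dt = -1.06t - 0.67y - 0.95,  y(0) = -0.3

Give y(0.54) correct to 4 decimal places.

-0.7858

Midpoint: k1 = f(t_n, y_n); k2 = f(t_n + h/2, y_n + (h/2)·k1); y_{n+1} = y_n + h·k2.
t=0.000000, y=-0.300000:
  k1 = f(0.000000, -0.300000) = -0.749000
  k2 = f(0.270000, -0.502230) = -0.899706
  y ← -0.300000 + 0.54·(-0.899706) = -0.785841
y(0.54) ≈ -0.7858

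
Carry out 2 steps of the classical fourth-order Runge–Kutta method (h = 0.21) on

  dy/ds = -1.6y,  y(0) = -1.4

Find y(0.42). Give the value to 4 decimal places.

RK4: k1 = f(s_n, y_n); k2 = f(s_n + h/2, y_n + (h/2)·k1); k3 = f(s_n + h/2, y_n + (h/2)·k2); k4 = f(s_n + h, y_n + h·k3); y_{n+1} = y_n + (h/6)·(k1 + 2k2 + 2k3 + k4).
s=0.000000, y=-1.400000:
  k1 = f(0.000000, -1.400000) = 2.240000
  k2 = f(0.105000, -1.164800) = 1.863680
  k3 = f(0.105000, -1.204314) = 1.926902
  k4 = f(0.210000, -0.995351) = 1.592561
  y ← -1.400000 + (0.21/6)·(k1 + 2k2 + 2k3 + k4) = -1.000520
s=0.210000, y=-1.000520:
  k1 = f(0.210000, -1.000520) = 1.600831
  k2 = f(0.315000, -0.832432) = 1.331892
  k3 = f(0.315000, -0.860671) = 1.377074
  k4 = f(0.420000, -0.711334) = 1.138135
  y ← -1.000520 + (0.21/6)·(k1 + 2k2 + 2k3 + k4) = -0.715028
y(0.42) ≈ -0.7150

-0.7150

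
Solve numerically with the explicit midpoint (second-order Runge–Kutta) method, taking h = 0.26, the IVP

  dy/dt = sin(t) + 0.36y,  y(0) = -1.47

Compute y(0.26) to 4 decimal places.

Midpoint: k1 = f(t_n, y_n); k2 = f(t_n + h/2, y_n + (h/2)·k1); y_{n+1} = y_n + h·k2.
t=0.000000, y=-1.470000:
  k1 = f(0.000000, -1.470000) = -0.529200
  k2 = f(0.130000, -1.538796) = -0.424332
  y ← -1.470000 + 0.26·(-0.424332) = -1.580326
y(0.26) ≈ -1.5803

-1.5803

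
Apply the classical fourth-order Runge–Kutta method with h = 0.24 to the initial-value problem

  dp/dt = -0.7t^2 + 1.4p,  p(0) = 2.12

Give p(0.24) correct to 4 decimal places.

RK4: k1 = f(t_n, p_n); k2 = f(t_n + h/2, p_n + (h/2)·k1); k3 = f(t_n + h/2, p_n + (h/2)·k2); k4 = f(t_n + h, p_n + h·k3); p_{n+1} = p_n + (h/6)·(k1 + 2k2 + 2k3 + k4).
t=0.000000, p=2.120000:
  k1 = f(0.000000, 2.120000) = 2.968000
  k2 = f(0.120000, 2.476160) = 3.456544
  k3 = f(0.120000, 2.534785) = 3.538619
  k4 = f(0.240000, 2.969269) = 4.116656
  p ← 2.120000 + (0.24/6)·(k1 + 2k2 + 2k3 + k4) = 2.962999
p(0.24) ≈ 2.9630

2.9630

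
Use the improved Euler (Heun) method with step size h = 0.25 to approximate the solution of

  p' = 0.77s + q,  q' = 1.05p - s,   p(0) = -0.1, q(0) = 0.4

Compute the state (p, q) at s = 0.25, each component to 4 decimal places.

Heun on (p,q): k1 = f(s_n, state_n); k2 = f(s_n + h, state_n + h·k1); state_{n+1} = state_n + (h/2)·(k1 + k2).
0.000000: (-0.100000, 0.400000)
  k1 = (0.400000, -0.105000)
  predictor → (0.000000, 0.373750)
  k2 = (0.566250, -0.250000)
  → (0.020781, 0.355625)
(p(0.25), q(0.25)) ≈ (0.0208, 0.3556)

0.0208, 0.3556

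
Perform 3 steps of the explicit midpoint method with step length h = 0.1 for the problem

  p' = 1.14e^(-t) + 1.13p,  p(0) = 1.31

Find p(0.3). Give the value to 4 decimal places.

2.1918

Midpoint: k1 = f(t_n, p_n); k2 = f(t_n + h/2, p_n + (h/2)·k1); p_{n+1} = p_n + h·k2.
t=0.000000, p=1.310000:
  k1 = f(0.000000, 1.310000) = 2.620300
  k2 = f(0.050000, 1.441015) = 2.712748
  p ← 1.310000 + 0.1·2.712748 = 1.581275
t=0.100000, p=1.581275:
  k1 = f(0.100000, 1.581275) = 2.818355
  k2 = f(0.150000, 1.722193) = 2.927285
  p ← 1.581275 + 0.1·2.927285 = 1.874003
t=0.200000, p=1.874003:
  k1 = f(0.200000, 1.874003) = 3.050977
  k2 = f(0.250000, 2.026552) = 3.177837
  p ← 1.874003 + 0.1·3.177837 = 2.191787
p(0.3) ≈ 2.1918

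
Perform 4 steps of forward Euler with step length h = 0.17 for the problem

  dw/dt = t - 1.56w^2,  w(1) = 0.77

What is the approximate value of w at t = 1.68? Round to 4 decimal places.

Euler: w_{n+1} = w_n + h·f(t_n, w_n).
t=1.000000, w=0.770000: f=0.075076 → w ← 0.770000 + 0.17·0.075076 = 0.782763
t=1.170000, w=0.782763: f=0.214160 → w ← 0.782763 + 0.17·0.214160 = 0.819170
t=1.340000, w=0.819170: f=0.293178 → w ← 0.819170 + 0.17·0.293178 = 0.869010
t=1.510000, w=0.869010: f=0.331921 → w ← 0.869010 + 0.17·0.331921 = 0.925437
w(1.68) ≈ 0.9254

0.9254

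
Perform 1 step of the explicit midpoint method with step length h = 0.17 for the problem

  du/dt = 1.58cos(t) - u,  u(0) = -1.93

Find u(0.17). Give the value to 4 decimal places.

Midpoint: k1 = f(t_n, u_n); k2 = f(t_n + h/2, u_n + (h/2)·k1); u_{n+1} = u_n + h·k2.
t=0.000000, u=-1.930000:
  k1 = f(0.000000, -1.930000) = 3.510000
  k2 = f(0.085000, -1.631650) = 3.205946
  u ← -1.930000 + 0.17·3.205946 = -1.384989
u(0.17) ≈ -1.3850

-1.3850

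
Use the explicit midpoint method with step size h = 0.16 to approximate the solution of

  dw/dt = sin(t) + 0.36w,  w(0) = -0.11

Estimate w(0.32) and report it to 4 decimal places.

-0.0711

Midpoint: k1 = f(t_n, w_n); k2 = f(t_n + h/2, w_n + (h/2)·k1); w_{n+1} = w_n + h·k2.
t=0.000000, w=-0.110000:
  k1 = f(0.000000, -0.110000) = -0.039600
  k2 = f(0.080000, -0.113168) = 0.039174
  w ← -0.110000 + 0.16·0.039174 = -0.103732
t=0.160000, w=-0.103732:
  k1 = f(0.160000, -0.103732) = 0.121975
  k2 = f(0.240000, -0.093974) = 0.203872
  w ← -0.103732 + 0.16·0.203872 = -0.071113
w(0.32) ≈ -0.0711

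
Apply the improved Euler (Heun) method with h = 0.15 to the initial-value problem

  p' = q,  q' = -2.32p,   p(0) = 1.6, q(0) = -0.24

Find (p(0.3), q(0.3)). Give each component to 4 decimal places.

1.3639, -1.2996

Heun on (p,q): k1 = f(s_n, state_n); k2 = f(s_n + h, state_n + h·k1); state_{n+1} = state_n + (h/2)·(k1 + k2).
0.000000: (1.600000, -0.240000)
  k1 = (-0.240000, -3.712000)
  predictor → (1.564000, -0.796800)
  k2 = (-0.796800, -3.628480)
  → (1.522240, -0.790536)
0.150000: (1.522240, -0.790536)
  k1 = (-0.790536, -3.531597)
  predictor → (1.403660, -1.320276)
  k2 = (-1.320276, -3.256490)
  → (1.363929, -1.299643)
(p(0.3), q(0.3)) ≈ (1.3639, -1.2996)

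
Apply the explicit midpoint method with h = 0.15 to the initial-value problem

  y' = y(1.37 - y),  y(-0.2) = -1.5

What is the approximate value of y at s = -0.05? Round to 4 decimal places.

-2.3730

Midpoint: k1 = f(s_n, y_n); k2 = f(s_n + h/2, y_n + (h/2)·k1); y_{n+1} = y_n + h·k2.
s=-0.200000, y=-1.500000:
  k1 = f(-0.200000, -1.500000) = -4.305000
  k2 = f(-0.125000, -1.822875) = -5.820212
  y ← -1.500000 + 0.15·(-5.820212) = -2.373032
y(-0.05) ≈ -2.3730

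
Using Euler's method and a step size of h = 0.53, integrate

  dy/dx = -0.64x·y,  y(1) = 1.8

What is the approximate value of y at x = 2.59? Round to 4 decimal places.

0.1724

Euler: y_{n+1} = y_n + h·f(x_n, y_n).
x=1.000000, y=1.800000: f=-1.152000 → y ← 1.800000 + 0.53·(-1.152000) = 1.189440
x=1.530000, y=1.189440: f=-1.164700 → y ← 1.189440 + 0.53·(-1.164700) = 0.572149
x=2.060000, y=0.572149: f=-0.754321 → y ← 0.572149 + 0.53·(-0.754321) = 0.172359
y(2.59) ≈ 0.1724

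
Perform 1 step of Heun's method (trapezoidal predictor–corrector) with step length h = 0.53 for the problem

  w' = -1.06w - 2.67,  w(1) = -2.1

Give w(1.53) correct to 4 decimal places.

Heun: k1 = f(t_n, w_n); k2 = f(t_n + h, w_n + h·k1); w_{n+1} = w_n + (h/2)·(k1 + k2).
t=1.000000, w=-2.100000:
  k1 = f(1.000000, -2.100000) = -0.444000
  k2 = f(1.530000, -2.335320) = -0.194561
  w ← -2.100000 + (0.53/2)·(-0.444000 + (-0.194561)) = -2.269219
w(1.53) ≈ -2.2692

-2.2692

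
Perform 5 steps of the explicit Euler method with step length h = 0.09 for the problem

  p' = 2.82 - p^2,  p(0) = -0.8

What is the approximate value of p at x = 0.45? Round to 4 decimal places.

Euler: p_{n+1} = p_n + h·f(x_n, p_n).
x=0.000000, p=-0.800000: f=2.180000 → p ← -0.800000 + 0.09·2.180000 = -0.603800
x=0.090000, p=-0.603800: f=2.455426 → p ← -0.603800 + 0.09·2.455426 = -0.382812
x=0.180000, p=-0.382812: f=2.673455 → p ← -0.382812 + 0.09·2.673455 = -0.142201
x=0.270000, p=-0.142201: f=2.799779 → p ← -0.142201 + 0.09·2.799779 = 0.109779
x=0.360000, p=0.109779: f=2.807948 → p ← 0.109779 + 0.09·2.807948 = 0.362495
p(0.45) ≈ 0.3625

0.3625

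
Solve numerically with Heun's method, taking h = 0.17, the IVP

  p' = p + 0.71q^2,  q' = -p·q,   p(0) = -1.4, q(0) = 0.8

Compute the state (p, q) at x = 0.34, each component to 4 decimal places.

Heun on (p,q): k1 = f(x_n, state_n); k2 = f(x_n + h, state_n + h·k1); state_{n+1} = state_n + (h/2)·(k1 + k2).
0.000000: (-1.400000, 0.800000)
  k1 = (-0.945600, 1.120000)
  predictor → (-1.560752, 0.990400)
  k2 = (-0.864319, 1.545769)
  → (-1.553843, 1.026590)
0.170000: (-1.553843, 1.026590)
  k1 = (-0.805583, 1.595160)
  predictor → (-1.690792, 1.297768)
  k2 = (-0.495010, 2.194255)
  → (-1.664393, 1.348691)
(p(0.34), q(0.34)) ≈ (-1.6644, 1.3487)

-1.6644, 1.3487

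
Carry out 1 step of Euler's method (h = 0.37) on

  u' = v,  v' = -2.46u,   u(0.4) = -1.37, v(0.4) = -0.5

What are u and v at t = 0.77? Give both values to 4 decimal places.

-1.5550, 0.7470

Euler on (u,v): u_{n+1} = u_n + h·u', v_{n+1} = v_n + h·v'.
0.400000: (-1.370000, -0.500000); f=(-0.500000, 3.370200) → (-1.555000, 0.746974)
(u(0.77), v(0.77)) ≈ (-1.5550, 0.7470)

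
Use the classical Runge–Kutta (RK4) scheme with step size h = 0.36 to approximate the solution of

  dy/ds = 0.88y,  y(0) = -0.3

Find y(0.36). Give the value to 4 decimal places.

RK4: k1 = f(s_n, y_n); k2 = f(s_n + h/2, y_n + (h/2)·k1); k3 = f(s_n + h/2, y_n + (h/2)·k2); k4 = f(s_n + h, y_n + h·k3); y_{n+1} = y_n + (h/6)·(k1 + 2k2 + 2k3 + k4).
s=0.000000, y=-0.300000:
  k1 = f(0.000000, -0.300000) = -0.264000
  k2 = f(0.180000, -0.347520) = -0.305818
  k3 = f(0.180000, -0.355047) = -0.312442
  k4 = f(0.360000, -0.412479) = -0.362981
  y ← -0.300000 + (0.36/6)·(k1 + 2k2 + 2k3 + k4) = -0.411810
y(0.36) ≈ -0.4118

-0.4118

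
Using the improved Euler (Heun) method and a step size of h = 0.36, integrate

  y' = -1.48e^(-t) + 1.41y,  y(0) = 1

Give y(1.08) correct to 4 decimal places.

Heun: k1 = f(t_n, y_n); k2 = f(t_n + h, y_n + h·k1); y_{n+1} = y_n + (h/2)·(k1 + k2).
t=0.000000, y=1.000000:
  k1 = f(0.000000, 1.000000) = -0.070000
  k2 = f(0.360000, 0.974800) = 0.341907
  y ← 1.000000 + (0.36/2)·(-0.070000 + 0.341907) = 1.048943
t=0.360000, y=1.048943:
  k1 = f(0.360000, 1.048943) = 0.446449
  k2 = f(0.720000, 1.209665) = 0.985234
  y ← 1.048943 + (0.36/2)·(0.446449 + 0.985234) = 1.306646
t=0.720000, y=1.306646:
  k1 = f(0.720000, 1.306646) = 1.121978
  k2 = f(1.080000, 1.710558) = 1.909286
  y ← 1.306646 + (0.36/2)·(1.121978 + 1.909286) = 1.852274
y(1.08) ≈ 1.8523

1.8523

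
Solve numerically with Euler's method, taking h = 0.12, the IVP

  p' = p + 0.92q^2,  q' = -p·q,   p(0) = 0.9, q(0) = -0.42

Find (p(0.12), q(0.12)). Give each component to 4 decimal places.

Euler on (p,q): p_{n+1} = p_n + h·p', q_{n+1} = q_n + h·q'.
0.000000: (0.900000, -0.420000); f=(1.062288, 0.378000) → (1.027475, -0.374640)
(p(0.12), q(0.12)) ≈ (1.0275, -0.3746)

1.0275, -0.3746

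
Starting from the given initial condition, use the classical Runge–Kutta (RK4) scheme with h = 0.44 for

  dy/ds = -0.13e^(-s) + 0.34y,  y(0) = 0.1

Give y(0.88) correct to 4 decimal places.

0.0443

RK4: k1 = f(s_n, y_n); k2 = f(s_n + h/2, y_n + (h/2)·k1); k3 = f(s_n + h/2, y_n + (h/2)·k2); k4 = f(s_n + h, y_n + h·k3); y_{n+1} = y_n + (h/6)·(k1 + 2k2 + 2k3 + k4).
s=0.000000, y=0.100000:
  k1 = f(0.000000, 0.100000) = -0.096000
  k2 = f(0.220000, 0.078880) = -0.077508
  k3 = f(0.220000, 0.082948) = -0.076125
  k4 = f(0.440000, 0.066505) = -0.061113
  y ← 0.100000 + (0.44/6)·(k1 + 2k2 + 2k3 + k4) = 0.065945
s=0.440000, y=0.065945:
  k1 = f(0.440000, 0.065945) = -0.061303
  k2 = f(0.660000, 0.052459) = -0.049355
  k3 = f(0.660000, 0.055087) = -0.048461
  k4 = f(0.880000, 0.044623) = -0.038750
  y ← 0.065945 + (0.44/6)·(k1 + 2k2 + 2k3 + k4) = 0.044262
y(0.88) ≈ 0.0443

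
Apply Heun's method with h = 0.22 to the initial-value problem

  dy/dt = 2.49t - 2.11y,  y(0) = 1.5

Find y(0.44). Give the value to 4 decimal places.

Heun: k1 = f(t_n, y_n); k2 = f(t_n + h, y_n + h·k1); y_{n+1} = y_n + (h/2)·(k1 + k2).
t=0.000000, y=1.500000:
  k1 = f(0.000000, 1.500000) = -3.165000
  k2 = f(0.220000, 0.803700) = -1.148007
  y ← 1.500000 + (0.22/2)·(-3.165000 + (-1.148007)) = 1.025569
t=0.220000, y=1.025569:
  k1 = f(0.220000, 1.025569) = -1.616151
  k2 = f(0.440000, 0.670016) = -0.318134
  y ← 1.025569 + (0.22/2)·(-1.616151 + (-0.318134)) = 0.812798
y(0.44) ≈ 0.8128

0.8128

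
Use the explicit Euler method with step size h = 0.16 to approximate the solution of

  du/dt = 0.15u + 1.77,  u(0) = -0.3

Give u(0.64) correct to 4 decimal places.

Euler: u_{n+1} = u_n + h·f(t_n, u_n).
t=0.000000, u=-0.300000: f=1.725000 → u ← -0.300000 + 0.16·1.725000 = -0.024000
t=0.160000, u=-0.024000: f=1.766400 → u ← -0.024000 + 0.16·1.766400 = 0.258624
t=0.320000, u=0.258624: f=1.808794 → u ← 0.258624 + 0.16·1.808794 = 0.548031
t=0.480000, u=0.548031: f=1.852205 → u ← 0.548031 + 0.16·1.852205 = 0.844384
u(0.64) ≈ 0.8444

0.8444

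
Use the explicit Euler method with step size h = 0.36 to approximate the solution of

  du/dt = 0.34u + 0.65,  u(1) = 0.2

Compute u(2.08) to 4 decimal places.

1.0742

Euler: u_{n+1} = u_n + h·f(t_n, u_n).
t=1.000000, u=0.200000: f=0.718000 → u ← 0.200000 + 0.36·0.718000 = 0.458480
t=1.360000, u=0.458480: f=0.805883 → u ← 0.458480 + 0.36·0.805883 = 0.748598
t=1.720000, u=0.748598: f=0.904523 → u ← 0.748598 + 0.36·0.904523 = 1.074226
u(2.08) ≈ 1.0742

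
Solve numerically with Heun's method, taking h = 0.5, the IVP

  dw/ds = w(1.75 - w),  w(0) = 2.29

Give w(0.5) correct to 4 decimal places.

Heun: k1 = f(s_n, w_n); k2 = f(s_n + h, w_n + h·k1); w_{n+1} = w_n + (h/2)·(k1 + k2).
s=0.000000, w=2.290000:
  k1 = f(0.000000, 2.290000) = -1.236600
  k2 = f(0.500000, 1.671700) = 0.130894
  w ← 2.290000 + (0.5/2)·(-1.236600 + 0.130894) = 2.013574
w(0.5) ≈ 2.0136

2.0136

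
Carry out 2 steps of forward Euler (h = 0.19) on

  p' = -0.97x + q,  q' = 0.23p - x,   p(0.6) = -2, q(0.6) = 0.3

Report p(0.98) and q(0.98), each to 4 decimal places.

-2.1804, -0.1412

Euler on (p,q): p_{n+1} = p_n + h·p', q_{n+1} = q_n + h·q'.
0.600000: (-2.000000, 0.300000); f=(-0.282000, -1.060000) → (-2.053580, 0.098600)
0.790000: (-2.053580, 0.098600); f=(-0.667700, -1.262323) → (-2.180443, -0.141241)
(p(0.98), q(0.98)) ≈ (-2.1804, -0.1412)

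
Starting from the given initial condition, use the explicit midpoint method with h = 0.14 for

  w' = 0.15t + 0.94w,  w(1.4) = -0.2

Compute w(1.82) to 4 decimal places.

Midpoint: k1 = f(t_n, w_n); k2 = f(t_n + h/2, w_n + (h/2)·k1); w_{n+1} = w_n + h·k2.
t=1.400000, w=-0.200000:
  k1 = f(1.400000, -0.200000) = 0.022000
  k2 = f(1.470000, -0.198460) = 0.033948
  w ← -0.200000 + 0.14·0.033948 = -0.195247
t=1.540000, w=-0.195247:
  k1 = f(1.540000, -0.195247) = 0.047468
  k2 = f(1.610000, -0.191925) = 0.061091
  w ← -0.195247 + 0.14·0.061091 = -0.186695
t=1.680000, w=-0.186695:
  k1 = f(1.680000, -0.186695) = 0.076507
  k2 = f(1.750000, -0.181339) = 0.092041
  w ← -0.186695 + 0.14·0.092041 = -0.173809
w(1.82) ≈ -0.1738

-0.1738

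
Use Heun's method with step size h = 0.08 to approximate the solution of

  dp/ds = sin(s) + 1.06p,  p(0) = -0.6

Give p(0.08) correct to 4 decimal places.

Heun: k1 = f(s_n, p_n); k2 = f(s_n + h, p_n + h·k1); p_{n+1} = p_n + (h/2)·(k1 + k2).
s=0.000000, p=-0.600000:
  k1 = f(0.000000, -0.600000) = -0.636000
  k2 = f(0.080000, -0.650880) = -0.610018
  p ← -0.600000 + (0.08/2)·(-0.636000 + (-0.610018)) = -0.649841
p(0.08) ≈ -0.6498

-0.6498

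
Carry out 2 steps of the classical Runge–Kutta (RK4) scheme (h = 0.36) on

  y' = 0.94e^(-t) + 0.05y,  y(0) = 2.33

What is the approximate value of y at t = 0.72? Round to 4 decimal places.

RK4: k1 = f(t_n, y_n); k2 = f(t_n + h/2, y_n + (h/2)·k1); k3 = f(t_n + h/2, y_n + (h/2)·k2); k4 = f(t_n + h, y_n + h·k3); y_{n+1} = y_n + (h/6)·(k1 + 2k2 + 2k3 + k4).
t=0.000000, y=2.330000:
  k1 = f(0.000000, 2.330000) = 1.056500
  k2 = f(0.180000, 2.520170) = 0.911162
  k3 = f(0.180000, 2.494009) = 0.909854
  k4 = f(0.360000, 2.657548) = 0.788693
  y ← 2.330000 + (0.36/6)·(k1 + 2k2 + 2k3 + k4) = 2.659234
t=0.360000, y=2.659234:
  k1 = f(0.360000, 2.659234) = 0.788777
  k2 = f(0.540000, 2.801214) = 0.687844
  k3 = f(0.540000, 2.783046) = 0.686936
  k4 = f(0.720000, 2.906530) = 0.602874
  y ← 2.659234 + (0.36/6)·(k1 + 2k2 + 2k3 + k4) = 2.907706
y(0.72) ≈ 2.9077

2.9077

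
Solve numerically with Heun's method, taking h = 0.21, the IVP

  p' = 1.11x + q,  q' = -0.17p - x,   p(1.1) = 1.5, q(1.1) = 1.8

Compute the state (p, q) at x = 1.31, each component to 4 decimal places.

2.1290, 1.4821

Heun on (p,q): k1 = f(x_n, state_n); k2 = f(x_n + h, state_n + h·k1); state_{n+1} = state_n + (h/2)·(k1 + k2).
1.100000: (1.500000, 1.800000)
  k1 = (3.021000, -1.355000)
  predictor → (2.134410, 1.515450)
  k2 = (2.969550, -1.672850)
  → (2.129008, 1.482076)
(p(1.31), q(1.31)) ≈ (2.1290, 1.4821)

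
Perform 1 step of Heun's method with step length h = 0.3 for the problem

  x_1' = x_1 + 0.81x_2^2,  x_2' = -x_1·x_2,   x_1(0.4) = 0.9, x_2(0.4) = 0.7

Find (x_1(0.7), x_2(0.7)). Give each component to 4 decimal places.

1.3196, 0.5067

Heun on (x_1,x_2): k1 = f(t_n, state_n); k2 = f(t_n + h, state_n + h·k1); state_{n+1} = state_n + (h/2)·(k1 + k2).
0.400000: (0.900000, 0.700000)
  k1 = (1.296900, -0.630000)
  predictor → (1.289070, 0.511000)
  k2 = (1.500578, -0.658715)
  → (1.319622, 0.506693)
(x_1(0.7), x_2(0.7)) ≈ (1.3196, 0.5067)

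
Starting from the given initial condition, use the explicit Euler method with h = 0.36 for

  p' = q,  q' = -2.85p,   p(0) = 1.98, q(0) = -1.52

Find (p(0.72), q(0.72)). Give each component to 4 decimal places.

Euler on (p,q): p_{n+1} = p_n + h·p', q_{n+1} = q_n + h·q'.
0.000000: (1.980000, -1.520000); f=(-1.520000, -5.643000) → (1.432800, -3.551480)
0.360000: (1.432800, -3.551480); f=(-3.551480, -4.083480) → (0.154267, -5.021533)
(p(0.72), q(0.72)) ≈ (0.1543, -5.0215)

0.1543, -5.0215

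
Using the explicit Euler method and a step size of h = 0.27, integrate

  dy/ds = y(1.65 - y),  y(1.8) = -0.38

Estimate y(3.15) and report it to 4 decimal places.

-6.8125

Euler: y_{n+1} = y_n + h·f(s_n, y_n).
s=1.800000, y=-0.380000: f=-0.771400 → y ← -0.380000 + 0.27·(-0.771400) = -0.588278
s=2.070000, y=-0.588278: f=-1.316730 → y ← -0.588278 + 0.27·(-1.316730) = -0.943795
s=2.340000, y=-0.943795: f=-2.448011 → y ← -0.943795 + 0.27·(-2.448011) = -1.604758
s=2.610000, y=-1.604758: f=-5.223099 → y ← -1.604758 + 0.27·(-5.223099) = -3.014995
s=2.880000, y=-3.014995: f=-14.064933 → y ← -3.014995 + 0.27·(-14.064933) = -6.812527
y(3.15) ≈ -6.8125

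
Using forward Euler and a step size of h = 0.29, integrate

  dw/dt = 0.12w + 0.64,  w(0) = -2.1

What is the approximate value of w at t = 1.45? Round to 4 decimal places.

-1.4969

Euler: w_{n+1} = w_n + h·f(t_n, w_n).
t=0.000000, w=-2.100000: f=0.388000 → w ← -2.100000 + 0.29·0.388000 = -1.987480
t=0.290000, w=-1.987480: f=0.401502 → w ← -1.987480 + 0.29·0.401502 = -1.871044
t=0.580000, w=-1.871044: f=0.415475 → w ← -1.871044 + 0.29·0.415475 = -1.750557
t=0.870000, w=-1.750557: f=0.429933 → w ← -1.750557 + 0.29·0.429933 = -1.625876
t=1.160000, w=-1.625876: f=0.444895 → w ← -1.625876 + 0.29·0.444895 = -1.496857
w(1.45) ≈ -1.4969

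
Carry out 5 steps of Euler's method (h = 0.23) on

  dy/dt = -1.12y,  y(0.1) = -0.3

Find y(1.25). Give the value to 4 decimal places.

-0.0677

Euler: y_{n+1} = y_n + h·f(t_n, y_n).
t=0.100000, y=-0.300000: f=0.336000 → y ← -0.300000 + 0.23·0.336000 = -0.222720
t=0.330000, y=-0.222720: f=0.249446 → y ← -0.222720 + 0.23·0.249446 = -0.165347
t=0.560000, y=-0.165347: f=0.185189 → y ← -0.165347 + 0.23·0.185189 = -0.122754
t=0.790000, y=-0.122754: f=0.137484 → y ← -0.122754 + 0.23·0.137484 = -0.091132
t=1.020000, y=-0.091132: f=0.102068 → y ← -0.091132 + 0.23·0.102068 = -0.067657
y(1.25) ≈ -0.0677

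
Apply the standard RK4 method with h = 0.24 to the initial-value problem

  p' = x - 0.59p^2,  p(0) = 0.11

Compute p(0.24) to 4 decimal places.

0.1368

RK4: k1 = f(x_n, p_n); k2 = f(x_n + h/2, p_n + (h/2)·k1); k3 = f(x_n + h/2, p_n + (h/2)·k2); k4 = f(x_n + h, p_n + h·k3); p_{n+1} = p_n + (h/6)·(k1 + 2k2 + 2k3 + k4).
x=0.000000, p=0.110000:
  k1 = f(0.000000, 0.110000) = -0.007139
  k2 = f(0.120000, 0.109143) = 0.112972
  k3 = f(0.120000, 0.123557) = 0.110993
  k4 = f(0.240000, 0.136638) = 0.228985
  p ← 0.110000 + (0.24/6)·(k1 + 2k2 + 2k3 + k4) = 0.136791
p(0.24) ≈ 0.1368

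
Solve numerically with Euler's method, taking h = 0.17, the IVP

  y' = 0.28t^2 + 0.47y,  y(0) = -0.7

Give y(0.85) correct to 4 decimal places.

-0.9845

Euler: y_{n+1} = y_n + h·f(t_n, y_n).
t=0.000000, y=-0.700000: f=-0.329000 → y ← -0.700000 + 0.17·(-0.329000) = -0.755930
t=0.170000, y=-0.755930: f=-0.347195 → y ← -0.755930 + 0.17·(-0.347195) = -0.814953
t=0.340000, y=-0.814953: f=-0.350660 → y ← -0.814953 + 0.17·(-0.350660) = -0.874565
t=0.510000, y=-0.874565: f=-0.338218 → y ← -0.874565 + 0.17·(-0.338218) = -0.932062
t=0.680000, y=-0.932062: f=-0.308597 → y ← -0.932062 + 0.17·(-0.308597) = -0.984524
y(0.85) ≈ -0.9845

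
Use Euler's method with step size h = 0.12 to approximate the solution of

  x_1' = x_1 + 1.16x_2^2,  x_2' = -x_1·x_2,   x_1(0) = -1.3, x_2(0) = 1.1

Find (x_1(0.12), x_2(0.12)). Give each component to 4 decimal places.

Euler on (x_1,x_2): x_1_{n+1} = x_1_n + h·x_1', x_2_{n+1} = x_2_n + h·x_2'.
0.000000: (-1.300000, 1.100000); f=(0.103600, 1.430000) → (-1.287568, 1.271600)
(x_1(0.12), x_2(0.12)) ≈ (-1.2876, 1.2716)

-1.2876, 1.2716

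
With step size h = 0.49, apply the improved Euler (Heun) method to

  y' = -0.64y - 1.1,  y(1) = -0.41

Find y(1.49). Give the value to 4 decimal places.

Heun: k1 = f(t_n, y_n); k2 = f(t_n + h, y_n + h·k1); y_{n+1} = y_n + (h/2)·(k1 + k2).
t=1.000000, y=-0.410000:
  k1 = f(1.000000, -0.410000) = -0.837600
  k2 = f(1.490000, -0.820424) = -0.574929
  y ← -0.410000 + (0.49/2)·(-0.837600 + (-0.574929)) = -0.756070
y(1.49) ≈ -0.7561

-0.7561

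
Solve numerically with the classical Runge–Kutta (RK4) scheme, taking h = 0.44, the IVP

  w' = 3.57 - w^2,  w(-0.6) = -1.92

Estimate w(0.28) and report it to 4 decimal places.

-2.8820

RK4: k1 = f(s_n, w_n); k2 = f(s_n + h/2, w_n + (h/2)·k1); k3 = f(s_n + h/2, w_n + (h/2)·k2); k4 = f(s_n + h, w_n + h·k3); w_{n+1} = w_n + (h/6)·(k1 + 2k2 + 2k3 + k4).
s=-0.600000, w=-1.920000:
  k1 = f(-0.600000, -1.920000) = -0.116400
  k2 = f(-0.380000, -1.945608) = -0.215390
  k3 = f(-0.380000, -1.967386) = -0.300607
  k4 = f(-0.160000, -2.052267) = -0.641801
  w ← -1.920000 + (0.44/6)·(k1 + 2k2 + 2k3 + k4) = -2.051281
s=-0.160000, w=-2.051281:
  k1 = f(-0.160000, -2.051281) = -0.637754
  k2 = f(0.060000, -2.191587) = -1.233053
  k3 = f(0.060000, -2.322553) = -1.824251
  k4 = f(0.280000, -2.853952) = -4.575040
  w ← -2.051281 + (0.44/6)·(k1 + 2k2 + 2k3 + k4) = -2.881957
w(0.28) ≈ -2.8820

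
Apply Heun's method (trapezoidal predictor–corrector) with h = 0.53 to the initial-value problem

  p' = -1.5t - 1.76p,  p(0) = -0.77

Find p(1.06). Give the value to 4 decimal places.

Heun: k1 = f(t_n, p_n); k2 = f(t_n + h, p_n + h·k1); p_{n+1} = p_n + (h/2)·(k1 + k2).
t=0.000000, p=-0.770000:
  k1 = f(0.000000, -0.770000) = 1.355200
  k2 = f(0.530000, -0.051744) = -0.703931
  p ← -0.770000 + (0.53/2)·(1.355200 + (-0.703931)) = -0.597414
t=0.530000, p=-0.597414:
  k1 = f(0.530000, -0.597414) = 0.256448
  k2 = f(1.060000, -0.461496) = -0.777767
  p ← -0.597414 + (0.53/2)·(0.256448 + (-0.777767)) = -0.735563
p(1.06) ≈ -0.7356

-0.7356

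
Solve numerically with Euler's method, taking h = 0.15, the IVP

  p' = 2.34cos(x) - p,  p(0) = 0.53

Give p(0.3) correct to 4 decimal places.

1.0283

Euler: p_{n+1} = p_n + h·f(x_n, p_n).
x=0.000000, p=0.530000: f=1.810000 → p ← 0.530000 + 0.15·1.810000 = 0.801500
x=0.150000, p=0.801500: f=1.512224 → p ← 0.801500 + 0.15·1.512224 = 1.028334
p(0.3) ≈ 1.0283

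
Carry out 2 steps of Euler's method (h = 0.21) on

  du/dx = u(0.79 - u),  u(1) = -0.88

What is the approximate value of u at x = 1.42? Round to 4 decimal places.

-1.6825

Euler: u_{n+1} = u_n + h·f(x_n, u_n).
x=1.000000, u=-0.880000: f=-1.469600 → u ← -0.880000 + 0.21·(-1.469600) = -1.188616
x=1.210000, u=-1.188616: f=-2.351815 → u ← -1.188616 + 0.21·(-2.351815) = -1.682497
u(1.42) ≈ -1.6825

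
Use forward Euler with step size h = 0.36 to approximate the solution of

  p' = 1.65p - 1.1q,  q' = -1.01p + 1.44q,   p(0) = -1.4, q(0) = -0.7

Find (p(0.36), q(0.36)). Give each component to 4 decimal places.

-1.9544, -0.5538

Euler on (p,q): p_{n+1} = p_n + h·p', q_{n+1} = q_n + h·q'.
0.000000: (-1.400000, -0.700000); f=(-1.540000, 0.406000) → (-1.954400, -0.553840)
(p(0.36), q(0.36)) ≈ (-1.9544, -0.5538)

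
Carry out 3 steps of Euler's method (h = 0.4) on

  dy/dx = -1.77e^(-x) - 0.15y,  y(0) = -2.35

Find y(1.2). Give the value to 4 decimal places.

-3.3417

Euler: y_{n+1} = y_n + h·f(x_n, y_n).
x=0.000000, y=-2.350000: f=-1.417500 → y ← -2.350000 + 0.4·(-1.417500) = -2.917000
x=0.400000, y=-2.917000: f=-0.748916 → y ← -2.917000 + 0.4·(-0.748916) = -3.216567
x=0.800000, y=-3.216567: f=-0.312827 → y ← -3.216567 + 0.4·(-0.312827) = -3.341698
y(1.2) ≈ -3.3417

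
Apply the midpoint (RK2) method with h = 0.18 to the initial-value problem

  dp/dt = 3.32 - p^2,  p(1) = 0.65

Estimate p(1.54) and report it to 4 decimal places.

Midpoint: k1 = f(t_n, p_n); k2 = f(t_n + h/2, p_n + (h/2)·k1); p_{n+1} = p_n + h·k2.
t=1.000000, p=0.650000:
  k1 = f(1.000000, 0.650000) = 2.897500
  k2 = f(1.090000, 0.910775) = 2.490489
  p ← 0.650000 + 0.18·2.490489 = 1.098288
t=1.180000, p=1.098288:
  k1 = f(1.180000, 1.098288) = 2.113763
  k2 = f(1.270000, 1.288527) = 1.659699
  p ← 1.098288 + 0.18·1.659699 = 1.397034
t=1.360000, p=1.397034:
  k1 = f(1.360000, 1.397034) = 1.368297
  k2 = f(1.450000, 1.520180) = 1.009051
  p ← 1.397034 + 0.18·1.009051 = 1.578663
p(1.54) ≈ 1.5787

1.5787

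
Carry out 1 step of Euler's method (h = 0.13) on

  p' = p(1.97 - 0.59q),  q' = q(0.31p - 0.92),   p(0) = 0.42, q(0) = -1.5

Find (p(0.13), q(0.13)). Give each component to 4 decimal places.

0.5759, -1.3460

Euler on (p,q): p_{n+1} = p_n + h·p', q_{n+1} = q_n + h·q'.
0.000000: (0.420000, -1.500000); f=(1.199100, 1.184700) → (0.575883, -1.345989)
(p(0.13), q(0.13)) ≈ (0.5759, -1.3460)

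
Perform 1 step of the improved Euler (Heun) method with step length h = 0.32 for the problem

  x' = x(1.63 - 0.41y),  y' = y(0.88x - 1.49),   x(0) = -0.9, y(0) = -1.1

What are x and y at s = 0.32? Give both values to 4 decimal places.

-1.6199, -0.5650

Heun on (x,y): k1 = f(s_n, state_n); k2 = f(s_n + h, state_n + h·k1); state_{n+1} = state_n + (h/2)·(k1 + k2).
0.000000: (-0.900000, -1.100000)
  k1 = (-1.872900, 2.510200)
  predictor → (-1.499328, -0.296736)
  k2 = (-2.626316, 0.833653)
  → (-1.619874, -0.564984)
(x(0.32), y(0.32)) ≈ (-1.6199, -0.5650)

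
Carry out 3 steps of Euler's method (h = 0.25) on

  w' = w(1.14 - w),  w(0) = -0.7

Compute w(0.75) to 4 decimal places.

-2.6428

Euler: w_{n+1} = w_n + h·f(x_n, w_n).
x=0.000000, w=-0.700000: f=-1.288000 → w ← -0.700000 + 0.25·(-1.288000) = -1.022000
x=0.250000, w=-1.022000: f=-2.209564 → w ← -1.022000 + 0.25·(-2.209564) = -1.574391
x=0.500000, w=-1.574391: f=-4.273513 → w ← -1.574391 + 0.25·(-4.273513) = -2.642769
w(0.75) ≈ -2.6428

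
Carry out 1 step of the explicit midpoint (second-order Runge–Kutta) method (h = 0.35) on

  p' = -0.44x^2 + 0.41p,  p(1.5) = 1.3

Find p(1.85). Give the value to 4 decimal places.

1.0430

Midpoint: k1 = f(x_n, p_n); k2 = f(x_n + h/2, p_n + (h/2)·k1); p_{n+1} = p_n + h·k2.
x=1.500000, p=1.300000:
  k1 = f(1.500000, 1.300000) = -0.457000
  k2 = f(1.675000, 1.220025) = -0.734265
  p ← 1.300000 + 0.35·(-0.734265) = 1.043007
p(1.85) ≈ 1.0430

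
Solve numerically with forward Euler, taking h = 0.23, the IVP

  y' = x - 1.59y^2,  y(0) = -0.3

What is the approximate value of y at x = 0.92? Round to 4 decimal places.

-0.1169

Euler: y_{n+1} = y_n + h·f(x_n, y_n).
x=0.000000, y=-0.300000: f=-0.143100 → y ← -0.300000 + 0.23·(-0.143100) = -0.332913
x=0.230000, y=-0.332913: f=0.053779 → y ← -0.332913 + 0.23·0.053779 = -0.320544
x=0.460000, y=-0.320544: f=0.296630 → y ← -0.320544 + 0.23·0.296630 = -0.252319
x=0.690000, y=-0.252319: f=0.588773 → y ← -0.252319 + 0.23·0.588773 = -0.116901
y(0.92) ≈ -0.1169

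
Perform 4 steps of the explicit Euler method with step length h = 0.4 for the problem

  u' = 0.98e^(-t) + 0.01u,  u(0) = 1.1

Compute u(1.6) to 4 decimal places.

2.0742

Euler: u_{n+1} = u_n + h·f(t_n, u_n).
t=0.000000, u=1.100000: f=0.991000 → u ← 1.100000 + 0.4·0.991000 = 1.496400
t=0.400000, u=1.496400: f=0.671878 → u ← 1.496400 + 0.4·0.671878 = 1.765151
t=0.800000, u=1.765151: f=0.457994 → u ← 1.765151 + 0.4·0.457994 = 1.948349
t=1.200000, u=1.948349: f=0.314654 → u ← 1.948349 + 0.4·0.314654 = 2.074210
u(1.6) ≈ 2.0742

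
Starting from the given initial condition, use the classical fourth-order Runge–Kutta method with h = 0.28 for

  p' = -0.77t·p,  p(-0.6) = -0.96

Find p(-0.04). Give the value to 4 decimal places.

RK4: k1 = f(t_n, p_n); k2 = f(t_n + h/2, p_n + (h/2)·k1); k3 = f(t_n + h/2, p_n + (h/2)·k2); k4 = f(t_n + h, p_n + h·k3); p_{n+1} = p_n + (h/6)·(k1 + 2k2 + 2k3 + k4).
t=-0.600000, p=-0.960000:
  k1 = f(-0.600000, -0.960000) = -0.443520
  k2 = f(-0.460000, -1.022093) = -0.362025
  k3 = f(-0.460000, -1.010684) = -0.357984
  k4 = f(-0.320000, -1.060236) = -0.261242
  p ← -0.960000 + (0.28/6)·(k1 + 2k2 + 2k3 + k4) = -1.060090
t=-0.320000, p=-1.060090:
  k1 = f(-0.320000, -1.060090) = -0.261206
  k2 = f(-0.180000, -1.096659) = -0.151997
  k3 = f(-0.180000, -1.081369) = -0.149878
  k4 = f(-0.040000, -1.102056) = -0.033943
  p ← -1.060090 + (0.28/6)·(k1 + 2k2 + 2k3 + k4) = -1.102038
p(-0.04) ≈ -1.1020

-1.1020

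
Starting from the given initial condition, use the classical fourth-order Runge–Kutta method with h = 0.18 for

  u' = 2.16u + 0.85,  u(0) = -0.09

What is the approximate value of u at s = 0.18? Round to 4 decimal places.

0.0542

RK4: k1 = f(s_n, u_n); k2 = f(s_n + h/2, u_n + (h/2)·k1); k3 = f(s_n + h/2, u_n + (h/2)·k2); k4 = f(s_n + h, u_n + h·k3); u_{n+1} = u_n + (h/6)·(k1 + 2k2 + 2k3 + k4).
s=0.000000, u=-0.090000:
  k1 = f(0.000000, -0.090000) = 0.655600
  k2 = f(0.090000, -0.030996) = 0.783049
  k3 = f(0.090000, -0.019526) = 0.807825
  k4 = f(0.180000, 0.055408) = 0.969682
  u ← -0.090000 + (0.18/6)·(k1 + 2k2 + 2k3 + k4) = 0.054211
u(0.18) ≈ 0.0542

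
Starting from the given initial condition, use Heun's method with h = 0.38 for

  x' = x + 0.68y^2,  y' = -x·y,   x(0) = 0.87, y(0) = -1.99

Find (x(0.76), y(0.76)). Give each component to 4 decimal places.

Heun on (x,y): k1 = f(t_n, state_n); k2 = f(t_n + h, state_n + h·k1); state_{n+1} = state_n + (h/2)·(k1 + k2).
0.000000: (0.870000, -1.990000)
  k1 = (3.562868, 1.731300)
  predictor → (2.223890, -1.332106)
  k2 = (3.430554, 2.962457)
  → (2.198750, -1.098186)
0.380000: (2.198750, -1.098186)
  k1 = (3.018839, 2.414637)
  predictor → (3.345909, -0.180624)
  k2 = (3.368094, 0.604352)
  → (3.412267, -0.524578)
(x(0.76), y(0.76)) ≈ (3.4123, -0.5246)

3.4123, -0.5246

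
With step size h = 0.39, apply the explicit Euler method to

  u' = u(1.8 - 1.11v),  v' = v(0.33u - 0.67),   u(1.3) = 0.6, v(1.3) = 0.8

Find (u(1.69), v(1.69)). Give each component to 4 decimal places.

Euler on (u,v): u_{n+1} = u_n + h·u', v_{n+1} = v_n + h·v'.
1.300000: (0.600000, 0.800000); f=(0.547200, -0.377600) → (0.813408, 0.652736)
(u(1.69), v(1.69)) ≈ (0.8134, 0.6527)

0.8134, 0.6527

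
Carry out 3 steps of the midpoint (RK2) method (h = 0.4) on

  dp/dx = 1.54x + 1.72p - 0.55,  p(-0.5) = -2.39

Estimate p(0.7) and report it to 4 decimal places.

-19.6277

Midpoint: k1 = f(x_n, p_n); k2 = f(x_n + h/2, p_n + (h/2)·k1); p_{n+1} = p_n + h·k2.
x=-0.500000, p=-2.390000:
  k1 = f(-0.500000, -2.390000) = -5.430800
  k2 = f(-0.300000, -3.476160) = -6.990995
  p ← -2.390000 + 0.4·(-6.990995) = -5.186398
x=-0.100000, p=-5.186398:
  k1 = f(-0.100000, -5.186398) = -9.624605
  k2 = f(0.100000, -7.111319) = -12.627469
  p ← -5.186398 + 0.4·(-12.627469) = -10.237386
x=0.300000, p=-10.237386:
  k1 = f(0.300000, -10.237386) = -17.696303
  k2 = f(0.500000, -13.776646) = -23.475831
  p ← -10.237386 + 0.4·(-23.475831) = -19.627718
p(0.7) ≈ -19.6277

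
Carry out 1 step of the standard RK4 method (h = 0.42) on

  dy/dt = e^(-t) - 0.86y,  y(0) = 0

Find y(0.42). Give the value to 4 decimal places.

RK4: k1 = f(t_n, y_n); k2 = f(t_n + h/2, y_n + (h/2)·k1); k3 = f(t_n + h/2, y_n + (h/2)·k2); k4 = f(t_n + h, y_n + h·k3); y_{n+1} = y_n + (h/6)·(k1 + 2k2 + 2k3 + k4).
t=0.000000, y=0.000000:
  k1 = f(0.000000, 0.000000) = 1.000000
  k2 = f(0.210000, 0.210000) = 0.629984
  k3 = f(0.210000, 0.132297) = 0.696809
  k4 = f(0.420000, 0.292660) = 0.405359
  y ← 0.000000 + (0.42/6)·(k1 + 2k2 + 2k3 + k4) = 0.284126
y(0.42) ≈ 0.2841

0.2841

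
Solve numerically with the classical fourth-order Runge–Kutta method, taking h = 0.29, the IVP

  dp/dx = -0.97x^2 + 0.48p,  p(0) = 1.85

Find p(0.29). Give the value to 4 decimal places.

RK4: k1 = f(x_n, p_n); k2 = f(x_n + h/2, p_n + (h/2)·k1); k3 = f(x_n + h/2, p_n + (h/2)·k2); k4 = f(x_n + h, p_n + h·k3); p_{n+1} = p_n + (h/6)·(k1 + 2k2 + 2k3 + k4).
x=0.000000, p=1.850000:
  k1 = f(0.000000, 1.850000) = 0.888000
  k2 = f(0.145000, 1.978760) = 0.929411
  k3 = f(0.145000, 1.984765) = 0.932293
  k4 = f(0.290000, 2.120365) = 0.936198
  p ← 1.850000 + (0.29/6)·(k1 + 2k2 + 2k3 + k4) = 2.118134
p(0.29) ≈ 2.1181

2.1181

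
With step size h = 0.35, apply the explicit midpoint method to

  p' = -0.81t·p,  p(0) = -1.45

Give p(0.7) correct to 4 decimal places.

-1.1831

Midpoint: k1 = f(t_n, p_n); k2 = f(t_n + h/2, p_n + (h/2)·k1); p_{n+1} = p_n + h·k2.
t=0.000000, p=-1.450000:
  k1 = f(0.000000, -1.450000) = 0.000000
  k2 = f(0.175000, -1.450000) = 0.205537
  p ← -1.450000 + 0.35·0.205537 = -1.378062
t=0.350000, p=-1.378062:
  k1 = f(0.350000, -1.378062) = 0.390681
  k2 = f(0.525000, -1.309693) = 0.556947
  p ← -1.378062 + 0.35·0.556947 = -1.183130
p(0.7) ≈ -1.1831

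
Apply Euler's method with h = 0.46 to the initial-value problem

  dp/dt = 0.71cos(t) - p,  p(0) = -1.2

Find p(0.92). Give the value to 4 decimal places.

Euler: p_{n+1} = p_n + h·f(t_n, p_n).
t=0.000000, p=-1.200000: f=1.910000 → p ← -1.200000 + 0.46·1.910000 = -0.321400
t=0.460000, p=-0.321400: f=0.957597 → p ← -0.321400 + 0.46·0.957597 = 0.119095
p(0.92) ≈ 0.1191

0.1191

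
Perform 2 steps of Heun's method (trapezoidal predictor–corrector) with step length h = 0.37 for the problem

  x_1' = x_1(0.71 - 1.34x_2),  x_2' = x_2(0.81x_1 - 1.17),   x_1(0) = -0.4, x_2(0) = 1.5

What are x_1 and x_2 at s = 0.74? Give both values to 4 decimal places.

Heun on (x_1,x_2): k1 = f(s_n, state_n); k2 = f(s_n + h, state_n + h·k1); state_{n+1} = state_n + (h/2)·(k1 + k2).
0.000000: (-0.400000, 1.500000)
  k1 = (0.520000, -2.241000)
  predictor → (-0.207600, 0.670830)
  k2 = (0.039218, -0.897675)
  → (-0.296545, 0.919345)
0.370000: (-0.296545, 0.919345)
  k1 = (0.154773, -1.296462)
  predictor → (-0.239279, 0.439654)
  k2 = (-0.028920, -0.599607)
  → (-0.273262, 0.568572)
(x_1(0.74), x_2(0.74)) ≈ (-0.2733, 0.5686)

-0.2733, 0.5686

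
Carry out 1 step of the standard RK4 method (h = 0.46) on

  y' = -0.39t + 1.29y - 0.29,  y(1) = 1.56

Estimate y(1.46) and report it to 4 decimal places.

RK4: k1 = f(t_n, y_n); k2 = f(t_n + h/2, y_n + (h/2)·k1); k3 = f(t_n + h/2, y_n + (h/2)·k2); k4 = f(t_n + h, y_n + h·k3); y_{n+1} = y_n + (h/6)·(k1 + 2k2 + 2k3 + k4).
t=1.000000, y=1.560000:
  k1 = f(1.000000, 1.560000) = 1.332400
  k2 = f(1.230000, 1.866452) = 1.638023
  k3 = f(1.230000, 1.936745) = 1.728701
  k4 = f(1.460000, 2.355203) = 2.178811
  y ← 1.560000 + (0.46/6)·(k1 + 2k2 + 2k3 + k4) = 2.345424
y(1.46) ≈ 2.3454

2.3454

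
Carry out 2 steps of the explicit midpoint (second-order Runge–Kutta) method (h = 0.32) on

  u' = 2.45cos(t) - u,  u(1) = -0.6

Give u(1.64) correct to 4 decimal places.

Midpoint: k1 = f(t_n, u_n); k2 = f(t_n + h/2, u_n + (h/2)·k1); u_{n+1} = u_n + h·k2.
t=1.000000, u=-0.600000:
  k1 = f(1.000000, -0.600000) = 1.923741
  k2 = f(1.160000, -0.292201) = 1.270583
  u ← -0.600000 + 0.32·1.270583 = -0.193413
t=1.320000, u=-0.193413:
  k1 = f(1.320000, -0.193413) = 0.801443
  k2 = f(1.480000, -0.065182) = 0.287328
  u ← -0.193413 + 0.32·0.287328 = -0.101468
u(1.64) ≈ -0.1015

-0.1015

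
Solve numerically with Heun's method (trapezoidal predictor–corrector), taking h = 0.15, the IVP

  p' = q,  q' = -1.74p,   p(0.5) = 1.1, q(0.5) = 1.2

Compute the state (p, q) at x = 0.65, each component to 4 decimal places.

1.2585, 0.8894

Heun on (p,q): k1 = f(x_n, state_n); k2 = f(x_n + h, state_n + h·k1); state_{n+1} = state_n + (h/2)·(k1 + k2).
0.500000: (1.100000, 1.200000)
  k1 = (1.200000, -1.914000)
  predictor → (1.280000, 0.912900)
  k2 = (0.912900, -2.227200)
  → (1.258468, 0.889410)
(p(0.65), q(0.65)) ≈ (1.2585, 0.8894)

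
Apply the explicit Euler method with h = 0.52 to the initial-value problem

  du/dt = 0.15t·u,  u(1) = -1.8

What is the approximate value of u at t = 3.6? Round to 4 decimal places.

-3.7433

Euler: u_{n+1} = u_n + h·f(t_n, u_n).
t=1.000000, u=-1.800000: f=-0.270000 → u ← -1.800000 + 0.52·(-0.270000) = -1.940400
t=1.520000, u=-1.940400: f=-0.442411 → u ← -1.940400 + 0.52·(-0.442411) = -2.170454
t=2.040000, u=-2.170454: f=-0.664159 → u ← -2.170454 + 0.52·(-0.664159) = -2.515816
t=2.560000, u=-2.515816: f=-0.966074 → u ← -2.515816 + 0.52·(-0.966074) = -3.018175
t=3.080000, u=-3.018175: f=-1.394397 → u ← -3.018175 + 0.52·(-1.394397) = -3.743261
u(3.6) ≈ -3.7433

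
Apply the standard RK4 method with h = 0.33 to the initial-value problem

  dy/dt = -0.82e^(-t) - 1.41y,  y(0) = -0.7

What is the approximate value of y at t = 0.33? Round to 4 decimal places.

RK4: k1 = f(t_n, y_n); k2 = f(t_n + h/2, y_n + (h/2)·k1); k3 = f(t_n + h/2, y_n + (h/2)·k2); k4 = f(t_n + h, y_n + h·k3); y_{n+1} = y_n + (h/6)·(k1 + 2k2 + 2k3 + k4).
t=0.000000, y=-0.700000:
  k1 = f(0.000000, -0.700000) = 0.167000
  k2 = f(0.165000, -0.672445) = 0.252875
  k3 = f(0.165000, -0.658276) = 0.232896
  k4 = f(0.330000, -0.623144) = 0.289116
  y ← -0.700000 + (0.33/6)·(k1 + 2k2 + 2k3 + k4) = -0.621479
y(0.33) ≈ -0.6215

-0.6215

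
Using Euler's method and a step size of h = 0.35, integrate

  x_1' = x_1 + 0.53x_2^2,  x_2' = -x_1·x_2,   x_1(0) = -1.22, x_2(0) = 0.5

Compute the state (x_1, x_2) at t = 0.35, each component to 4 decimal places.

-1.6006, 0.7135

Euler on (x_1,x_2): x_1_{n+1} = x_1_n + h·x_1', x_2_{n+1} = x_2_n + h·x_2'.
0.000000: (-1.220000, 0.500000); f=(-1.087500, 0.610000) → (-1.600625, 0.713500)
(x_1(0.35), x_2(0.35)) ≈ (-1.6006, 0.7135)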